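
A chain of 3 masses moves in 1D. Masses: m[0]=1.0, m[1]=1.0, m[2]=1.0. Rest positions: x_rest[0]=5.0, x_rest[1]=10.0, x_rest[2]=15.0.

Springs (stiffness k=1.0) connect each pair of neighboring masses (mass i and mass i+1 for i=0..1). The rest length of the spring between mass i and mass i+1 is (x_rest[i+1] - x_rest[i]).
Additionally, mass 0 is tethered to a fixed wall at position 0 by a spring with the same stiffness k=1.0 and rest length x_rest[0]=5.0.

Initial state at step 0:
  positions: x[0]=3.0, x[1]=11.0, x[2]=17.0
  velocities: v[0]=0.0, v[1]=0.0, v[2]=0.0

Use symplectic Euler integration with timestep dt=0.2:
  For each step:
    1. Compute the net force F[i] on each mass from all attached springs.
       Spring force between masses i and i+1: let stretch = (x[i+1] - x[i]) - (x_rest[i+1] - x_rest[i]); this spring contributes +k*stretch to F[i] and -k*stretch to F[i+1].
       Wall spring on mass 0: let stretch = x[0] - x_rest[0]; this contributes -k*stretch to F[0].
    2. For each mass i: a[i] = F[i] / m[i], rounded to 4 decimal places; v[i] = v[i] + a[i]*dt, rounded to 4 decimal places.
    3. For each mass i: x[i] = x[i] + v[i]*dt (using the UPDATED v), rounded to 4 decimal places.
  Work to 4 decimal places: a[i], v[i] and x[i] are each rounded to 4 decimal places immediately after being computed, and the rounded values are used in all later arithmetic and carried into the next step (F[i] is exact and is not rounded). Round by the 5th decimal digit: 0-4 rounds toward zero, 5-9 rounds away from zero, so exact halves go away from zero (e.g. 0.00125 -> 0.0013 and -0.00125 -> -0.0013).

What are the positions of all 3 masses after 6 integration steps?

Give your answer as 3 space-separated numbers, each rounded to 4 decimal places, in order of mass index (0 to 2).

Answer: 6.0175 10.0711 16.0922

Derivation:
Step 0: x=[3.0000 11.0000 17.0000] v=[0.0000 0.0000 0.0000]
Step 1: x=[3.2000 10.9200 16.9600] v=[1.0000 -0.4000 -0.2000]
Step 2: x=[3.5808 10.7728 16.8784] v=[1.9040 -0.7360 -0.4080]
Step 3: x=[4.1060 10.5821 16.7526] v=[2.6262 -0.9533 -0.6291]
Step 4: x=[4.7260 10.3792 16.5800] v=[3.1002 -1.0144 -0.8632]
Step 5: x=[5.3831 10.1982 16.3593] v=[3.2856 -0.9049 -1.1034]
Step 6: x=[6.0175 10.0711 16.0922] v=[3.1720 -0.6357 -1.3356]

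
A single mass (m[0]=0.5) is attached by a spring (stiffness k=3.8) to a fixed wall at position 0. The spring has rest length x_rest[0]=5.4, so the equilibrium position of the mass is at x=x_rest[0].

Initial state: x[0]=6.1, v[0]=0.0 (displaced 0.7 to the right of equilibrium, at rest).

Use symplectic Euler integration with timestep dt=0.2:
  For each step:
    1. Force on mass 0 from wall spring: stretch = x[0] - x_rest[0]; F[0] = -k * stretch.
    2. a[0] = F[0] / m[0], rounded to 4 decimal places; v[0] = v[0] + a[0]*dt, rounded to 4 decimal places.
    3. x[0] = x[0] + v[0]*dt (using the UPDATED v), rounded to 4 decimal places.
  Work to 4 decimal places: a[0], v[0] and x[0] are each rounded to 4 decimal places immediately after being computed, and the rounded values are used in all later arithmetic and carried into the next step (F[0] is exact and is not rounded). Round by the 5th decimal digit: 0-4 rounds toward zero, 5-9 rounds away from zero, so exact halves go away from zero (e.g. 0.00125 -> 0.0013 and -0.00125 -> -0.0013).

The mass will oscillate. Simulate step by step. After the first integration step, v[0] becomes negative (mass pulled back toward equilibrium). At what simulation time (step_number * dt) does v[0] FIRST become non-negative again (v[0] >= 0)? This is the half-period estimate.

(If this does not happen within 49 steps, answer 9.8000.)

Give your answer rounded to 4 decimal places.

Step 0: x=[6.1000] v=[0.0000]
Step 1: x=[5.8872] v=[-1.0640]
Step 2: x=[5.5263] v=[-1.8045]
Step 3: x=[5.1270] v=[-1.9965]
Step 4: x=[4.8107] v=[-1.5815]
Step 5: x=[4.6735] v=[-0.6858]
Step 6: x=[4.7572] v=[0.4185]
First v>=0 after going negative at step 6, time=1.2000

Answer: 1.2000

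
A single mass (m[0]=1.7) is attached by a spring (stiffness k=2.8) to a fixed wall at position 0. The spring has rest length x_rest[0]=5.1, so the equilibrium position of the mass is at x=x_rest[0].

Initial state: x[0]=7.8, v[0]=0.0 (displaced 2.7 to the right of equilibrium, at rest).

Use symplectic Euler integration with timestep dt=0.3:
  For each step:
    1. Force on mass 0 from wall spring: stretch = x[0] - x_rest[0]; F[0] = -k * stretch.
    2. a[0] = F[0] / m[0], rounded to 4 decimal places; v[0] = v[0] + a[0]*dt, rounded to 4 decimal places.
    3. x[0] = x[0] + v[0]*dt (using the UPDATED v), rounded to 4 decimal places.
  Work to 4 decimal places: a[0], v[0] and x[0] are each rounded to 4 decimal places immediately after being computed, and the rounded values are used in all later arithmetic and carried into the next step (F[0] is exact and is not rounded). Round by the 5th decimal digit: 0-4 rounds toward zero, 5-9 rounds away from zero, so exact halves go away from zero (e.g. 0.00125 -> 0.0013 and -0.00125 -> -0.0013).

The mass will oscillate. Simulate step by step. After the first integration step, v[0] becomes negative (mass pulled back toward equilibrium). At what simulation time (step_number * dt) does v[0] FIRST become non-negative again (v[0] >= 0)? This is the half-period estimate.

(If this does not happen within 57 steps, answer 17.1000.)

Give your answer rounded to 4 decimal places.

Step 0: x=[7.8000] v=[0.0000]
Step 1: x=[7.3998] v=[-1.3341]
Step 2: x=[6.6587] v=[-2.4705]
Step 3: x=[5.6865] v=[-3.2407]
Step 4: x=[4.6274] v=[-3.5305]
Step 5: x=[3.6383] v=[-3.2970]
Step 6: x=[2.8659] v=[-2.5748]
Step 7: x=[2.4246] v=[-1.4709]
Step 8: x=[2.3799] v=[-0.1490]
Step 9: x=[2.7384] v=[1.1951]
First v>=0 after going negative at step 9, time=2.7000

Answer: 2.7000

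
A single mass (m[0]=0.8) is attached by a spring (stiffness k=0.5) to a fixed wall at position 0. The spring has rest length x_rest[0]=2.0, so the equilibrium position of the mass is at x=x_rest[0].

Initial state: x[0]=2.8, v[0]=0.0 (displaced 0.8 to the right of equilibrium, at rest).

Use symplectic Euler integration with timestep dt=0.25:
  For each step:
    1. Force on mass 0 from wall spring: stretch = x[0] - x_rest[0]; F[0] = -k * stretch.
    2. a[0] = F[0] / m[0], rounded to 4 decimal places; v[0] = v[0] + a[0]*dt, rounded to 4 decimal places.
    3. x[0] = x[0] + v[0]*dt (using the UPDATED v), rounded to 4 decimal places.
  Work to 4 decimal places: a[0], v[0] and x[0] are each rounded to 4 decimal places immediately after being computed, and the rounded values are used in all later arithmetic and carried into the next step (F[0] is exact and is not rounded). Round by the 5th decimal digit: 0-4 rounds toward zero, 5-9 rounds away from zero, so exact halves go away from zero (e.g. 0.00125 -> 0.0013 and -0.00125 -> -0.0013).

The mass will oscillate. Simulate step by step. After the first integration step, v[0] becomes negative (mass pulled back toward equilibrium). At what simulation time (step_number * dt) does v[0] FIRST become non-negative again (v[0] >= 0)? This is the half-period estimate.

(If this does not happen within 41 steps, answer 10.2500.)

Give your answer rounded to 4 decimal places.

Answer: 4.0000

Derivation:
Step 0: x=[2.8000] v=[0.0000]
Step 1: x=[2.7688] v=[-0.1250]
Step 2: x=[2.7075] v=[-0.2451]
Step 3: x=[2.6186] v=[-0.3557]
Step 4: x=[2.5055] v=[-0.4524]
Step 5: x=[2.3727] v=[-0.5314]
Step 6: x=[2.2253] v=[-0.5896]
Step 7: x=[2.0691] v=[-0.6248]
Step 8: x=[1.9102] v=[-0.6356]
Step 9: x=[1.7548] v=[-0.6216]
Step 10: x=[1.6090] v=[-0.5833]
Step 11: x=[1.4785] v=[-0.5222]
Step 12: x=[1.3683] v=[-0.4407]
Step 13: x=[1.2828] v=[-0.3420]
Step 14: x=[1.2253] v=[-0.2299]
Step 15: x=[1.1981] v=[-0.1089]
Step 16: x=[1.2022] v=[0.0164]
First v>=0 after going negative at step 16, time=4.0000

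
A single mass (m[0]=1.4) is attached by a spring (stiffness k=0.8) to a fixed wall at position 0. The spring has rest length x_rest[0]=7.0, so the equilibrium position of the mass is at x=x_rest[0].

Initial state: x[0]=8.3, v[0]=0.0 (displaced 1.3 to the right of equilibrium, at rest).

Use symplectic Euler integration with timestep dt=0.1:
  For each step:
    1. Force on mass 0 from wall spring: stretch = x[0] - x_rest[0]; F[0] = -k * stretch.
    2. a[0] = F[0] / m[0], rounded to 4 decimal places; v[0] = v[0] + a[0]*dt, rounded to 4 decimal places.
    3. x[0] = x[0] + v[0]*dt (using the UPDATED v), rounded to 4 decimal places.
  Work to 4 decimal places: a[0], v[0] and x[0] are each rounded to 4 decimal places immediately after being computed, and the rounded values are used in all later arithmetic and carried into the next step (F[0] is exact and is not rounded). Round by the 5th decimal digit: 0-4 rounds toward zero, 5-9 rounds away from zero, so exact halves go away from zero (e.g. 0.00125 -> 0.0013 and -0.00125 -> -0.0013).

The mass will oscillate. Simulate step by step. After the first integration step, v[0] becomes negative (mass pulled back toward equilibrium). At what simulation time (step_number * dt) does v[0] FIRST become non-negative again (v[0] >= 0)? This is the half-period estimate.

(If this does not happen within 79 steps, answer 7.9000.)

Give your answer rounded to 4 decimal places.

Step 0: x=[8.3000] v=[0.0000]
Step 1: x=[8.2926] v=[-0.0743]
Step 2: x=[8.2778] v=[-0.1482]
Step 3: x=[8.2557] v=[-0.2212]
Step 4: x=[8.2264] v=[-0.2930]
Step 5: x=[8.1901] v=[-0.3631]
Step 6: x=[8.1470] v=[-0.4311]
Step 7: x=[8.0973] v=[-0.4966]
Step 8: x=[8.0414] v=[-0.5593]
Step 9: x=[7.9795] v=[-0.6188]
Step 10: x=[7.9120] v=[-0.6748]
Step 11: x=[7.8393] v=[-0.7269]
Step 12: x=[7.7618] v=[-0.7749]
Step 13: x=[7.6800] v=[-0.8184]
Step 14: x=[7.5943] v=[-0.8573]
Step 15: x=[7.5052] v=[-0.8913]
Step 16: x=[7.4132] v=[-0.9202]
Step 17: x=[7.3188] v=[-0.9438]
Step 18: x=[7.2226] v=[-0.9620]
Step 19: x=[7.1251] v=[-0.9747]
Step 20: x=[7.0269] v=[-0.9819]
Step 21: x=[6.9286] v=[-0.9834]
Step 22: x=[6.8307] v=[-0.9793]
Step 23: x=[6.7337] v=[-0.9696]
Step 24: x=[6.6383] v=[-0.9544]
Step 25: x=[6.5449] v=[-0.9337]
Step 26: x=[6.4541] v=[-0.9077]
Step 27: x=[6.3665] v=[-0.8765]
Step 28: x=[6.2825] v=[-0.8403]
Step 29: x=[6.2026] v=[-0.7993]
Step 30: x=[6.1272] v=[-0.7537]
Step 31: x=[6.0568] v=[-0.7038]
Step 32: x=[5.9918] v=[-0.6499]
Step 33: x=[5.9326] v=[-0.5923]
Step 34: x=[5.8795] v=[-0.5313]
Step 35: x=[5.8328] v=[-0.4673]
Step 36: x=[5.7927] v=[-0.4006]
Step 37: x=[5.7595] v=[-0.3316]
Step 38: x=[5.7334] v=[-0.2607]
Step 39: x=[5.7146] v=[-0.1883]
Step 40: x=[5.7031] v=[-0.1149]
Step 41: x=[5.6990] v=[-0.0408]
Step 42: x=[5.7024] v=[0.0335]
First v>=0 after going negative at step 42, time=4.2000

Answer: 4.2000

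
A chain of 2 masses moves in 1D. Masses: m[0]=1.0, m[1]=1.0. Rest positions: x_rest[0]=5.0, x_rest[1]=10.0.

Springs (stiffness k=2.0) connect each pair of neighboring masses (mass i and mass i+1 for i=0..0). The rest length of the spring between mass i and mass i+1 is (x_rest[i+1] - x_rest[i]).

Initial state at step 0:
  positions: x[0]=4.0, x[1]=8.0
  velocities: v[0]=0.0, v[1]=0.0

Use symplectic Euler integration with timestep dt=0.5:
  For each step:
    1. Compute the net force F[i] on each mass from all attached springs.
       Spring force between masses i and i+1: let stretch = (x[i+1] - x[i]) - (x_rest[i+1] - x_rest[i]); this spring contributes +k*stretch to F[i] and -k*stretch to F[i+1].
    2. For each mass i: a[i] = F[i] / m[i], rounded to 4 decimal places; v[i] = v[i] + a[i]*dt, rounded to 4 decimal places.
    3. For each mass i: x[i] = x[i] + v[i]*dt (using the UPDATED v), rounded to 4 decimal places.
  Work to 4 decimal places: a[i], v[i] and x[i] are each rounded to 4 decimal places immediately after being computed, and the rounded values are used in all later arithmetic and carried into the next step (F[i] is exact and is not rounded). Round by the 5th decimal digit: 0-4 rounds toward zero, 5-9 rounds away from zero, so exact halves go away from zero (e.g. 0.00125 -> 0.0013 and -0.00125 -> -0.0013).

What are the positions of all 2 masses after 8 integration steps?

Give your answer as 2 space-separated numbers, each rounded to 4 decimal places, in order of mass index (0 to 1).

Step 0: x=[4.0000 8.0000] v=[0.0000 0.0000]
Step 1: x=[3.5000 8.5000] v=[-1.0000 1.0000]
Step 2: x=[3.0000 9.0000] v=[-1.0000 1.0000]
Step 3: x=[3.0000 9.0000] v=[0.0000 0.0000]
Step 4: x=[3.5000 8.5000] v=[1.0000 -1.0000]
Step 5: x=[4.0000 8.0000] v=[1.0000 -1.0000]
Step 6: x=[4.0000 8.0000] v=[0.0000 0.0000]
Step 7: x=[3.5000 8.5000] v=[-1.0000 1.0000]
Step 8: x=[3.0000 9.0000] v=[-1.0000 1.0000]

Answer: 3.0000 9.0000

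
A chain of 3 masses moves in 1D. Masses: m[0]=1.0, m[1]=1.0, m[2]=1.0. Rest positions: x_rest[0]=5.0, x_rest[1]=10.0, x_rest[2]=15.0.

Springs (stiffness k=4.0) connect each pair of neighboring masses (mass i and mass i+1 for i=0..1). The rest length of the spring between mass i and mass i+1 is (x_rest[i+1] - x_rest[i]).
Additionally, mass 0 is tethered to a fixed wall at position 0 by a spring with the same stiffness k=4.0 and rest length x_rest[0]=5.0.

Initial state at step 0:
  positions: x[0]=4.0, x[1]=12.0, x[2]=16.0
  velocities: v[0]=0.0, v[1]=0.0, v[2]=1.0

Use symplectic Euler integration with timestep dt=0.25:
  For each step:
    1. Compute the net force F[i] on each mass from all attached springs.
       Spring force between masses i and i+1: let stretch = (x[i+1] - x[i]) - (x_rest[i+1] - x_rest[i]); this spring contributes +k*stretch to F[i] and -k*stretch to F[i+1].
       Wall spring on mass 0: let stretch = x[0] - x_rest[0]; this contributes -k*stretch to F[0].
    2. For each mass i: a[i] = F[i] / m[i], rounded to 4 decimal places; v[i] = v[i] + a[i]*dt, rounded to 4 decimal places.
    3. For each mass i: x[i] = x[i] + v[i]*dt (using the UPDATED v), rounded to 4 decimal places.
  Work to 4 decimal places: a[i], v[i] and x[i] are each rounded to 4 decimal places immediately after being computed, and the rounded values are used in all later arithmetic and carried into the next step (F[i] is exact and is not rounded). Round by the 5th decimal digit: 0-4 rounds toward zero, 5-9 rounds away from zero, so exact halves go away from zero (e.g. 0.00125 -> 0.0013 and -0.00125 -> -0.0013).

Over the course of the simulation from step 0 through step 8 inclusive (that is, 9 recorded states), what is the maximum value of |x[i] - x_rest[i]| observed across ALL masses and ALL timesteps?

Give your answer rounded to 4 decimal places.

Answer: 2.2232

Derivation:
Step 0: x=[4.0000 12.0000 16.0000] v=[0.0000 0.0000 1.0000]
Step 1: x=[5.0000 11.0000 16.5000] v=[4.0000 -4.0000 2.0000]
Step 2: x=[6.2500 9.8750 16.8750] v=[5.0000 -4.5000 1.5000]
Step 3: x=[6.8438 9.5938 16.7500] v=[2.3750 -1.1250 -0.5000]
Step 4: x=[6.4141 10.4141 16.0860] v=[-1.7188 3.2812 -2.6562]
Step 5: x=[5.3809 11.6524 15.2540] v=[-4.1329 4.9531 -3.3281]
Step 6: x=[4.5703 12.2232 14.7716] v=[-3.2423 2.2832 -1.9297]
Step 7: x=[4.5304 11.5179 14.9021] v=[-0.1597 -2.8213 0.5219]
Step 8: x=[5.1048 9.9118 15.4365] v=[2.2974 -6.4246 2.1377]
Max displacement = 2.2232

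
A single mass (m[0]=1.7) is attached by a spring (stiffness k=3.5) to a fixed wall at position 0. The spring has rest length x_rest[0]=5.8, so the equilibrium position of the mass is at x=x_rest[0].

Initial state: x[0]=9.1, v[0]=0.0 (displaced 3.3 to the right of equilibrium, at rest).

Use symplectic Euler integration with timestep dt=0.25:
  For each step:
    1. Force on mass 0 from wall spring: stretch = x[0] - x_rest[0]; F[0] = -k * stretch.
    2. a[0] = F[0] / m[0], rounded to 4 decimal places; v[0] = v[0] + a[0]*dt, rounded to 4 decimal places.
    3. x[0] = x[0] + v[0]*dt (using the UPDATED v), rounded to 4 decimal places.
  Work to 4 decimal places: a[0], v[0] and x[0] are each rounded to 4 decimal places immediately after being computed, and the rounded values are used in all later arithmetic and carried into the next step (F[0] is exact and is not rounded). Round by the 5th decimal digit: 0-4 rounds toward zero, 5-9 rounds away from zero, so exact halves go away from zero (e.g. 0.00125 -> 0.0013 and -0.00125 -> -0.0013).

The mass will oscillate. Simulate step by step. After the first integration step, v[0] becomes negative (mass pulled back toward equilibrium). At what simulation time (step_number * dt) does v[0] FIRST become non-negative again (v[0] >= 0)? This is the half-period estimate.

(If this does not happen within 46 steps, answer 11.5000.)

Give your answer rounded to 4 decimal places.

Answer: 2.2500

Derivation:
Step 0: x=[9.1000] v=[0.0000]
Step 1: x=[8.6754] v=[-1.6985]
Step 2: x=[7.8808] v=[-3.1785]
Step 3: x=[6.8184] v=[-4.2495]
Step 4: x=[5.6250] v=[-4.7737]
Step 5: x=[4.4541] v=[-4.6836]
Step 6: x=[3.4564] v=[-3.9909]
Step 7: x=[2.7603] v=[-2.7846]
Step 8: x=[2.4553] v=[-1.2201]
Step 9: x=[2.5807] v=[0.5014]
First v>=0 after going negative at step 9, time=2.2500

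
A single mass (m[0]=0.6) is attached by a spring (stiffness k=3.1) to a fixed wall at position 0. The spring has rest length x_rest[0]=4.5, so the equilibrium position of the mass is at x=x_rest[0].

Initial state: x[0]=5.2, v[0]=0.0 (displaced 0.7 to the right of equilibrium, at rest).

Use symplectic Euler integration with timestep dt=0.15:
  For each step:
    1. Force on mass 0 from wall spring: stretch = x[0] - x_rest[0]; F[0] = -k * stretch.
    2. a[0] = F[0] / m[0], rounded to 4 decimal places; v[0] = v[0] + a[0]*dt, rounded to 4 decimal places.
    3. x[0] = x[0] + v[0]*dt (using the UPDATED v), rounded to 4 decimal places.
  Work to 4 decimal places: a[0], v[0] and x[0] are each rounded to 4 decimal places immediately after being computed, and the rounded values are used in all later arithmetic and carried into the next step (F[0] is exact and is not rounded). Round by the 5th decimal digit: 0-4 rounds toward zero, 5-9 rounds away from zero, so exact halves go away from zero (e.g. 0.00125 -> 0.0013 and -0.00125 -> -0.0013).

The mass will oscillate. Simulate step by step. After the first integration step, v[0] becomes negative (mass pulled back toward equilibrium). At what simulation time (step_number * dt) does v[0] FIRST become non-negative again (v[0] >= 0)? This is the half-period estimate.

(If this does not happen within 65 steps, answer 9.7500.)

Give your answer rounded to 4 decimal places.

Answer: 1.5000

Derivation:
Step 0: x=[5.2000] v=[0.0000]
Step 1: x=[5.1186] v=[-0.5425]
Step 2: x=[4.9653] v=[-1.0219]
Step 3: x=[4.7579] v=[-1.3825]
Step 4: x=[4.5205] v=[-1.5824]
Step 5: x=[4.2808] v=[-1.5983]
Step 6: x=[4.0665] v=[-1.4284]
Step 7: x=[3.9026] v=[-1.0924]
Step 8: x=[3.8082] v=[-0.6294]
Step 9: x=[3.7942] v=[-0.0933]
Step 10: x=[3.8623] v=[0.4537]
First v>=0 after going negative at step 10, time=1.5000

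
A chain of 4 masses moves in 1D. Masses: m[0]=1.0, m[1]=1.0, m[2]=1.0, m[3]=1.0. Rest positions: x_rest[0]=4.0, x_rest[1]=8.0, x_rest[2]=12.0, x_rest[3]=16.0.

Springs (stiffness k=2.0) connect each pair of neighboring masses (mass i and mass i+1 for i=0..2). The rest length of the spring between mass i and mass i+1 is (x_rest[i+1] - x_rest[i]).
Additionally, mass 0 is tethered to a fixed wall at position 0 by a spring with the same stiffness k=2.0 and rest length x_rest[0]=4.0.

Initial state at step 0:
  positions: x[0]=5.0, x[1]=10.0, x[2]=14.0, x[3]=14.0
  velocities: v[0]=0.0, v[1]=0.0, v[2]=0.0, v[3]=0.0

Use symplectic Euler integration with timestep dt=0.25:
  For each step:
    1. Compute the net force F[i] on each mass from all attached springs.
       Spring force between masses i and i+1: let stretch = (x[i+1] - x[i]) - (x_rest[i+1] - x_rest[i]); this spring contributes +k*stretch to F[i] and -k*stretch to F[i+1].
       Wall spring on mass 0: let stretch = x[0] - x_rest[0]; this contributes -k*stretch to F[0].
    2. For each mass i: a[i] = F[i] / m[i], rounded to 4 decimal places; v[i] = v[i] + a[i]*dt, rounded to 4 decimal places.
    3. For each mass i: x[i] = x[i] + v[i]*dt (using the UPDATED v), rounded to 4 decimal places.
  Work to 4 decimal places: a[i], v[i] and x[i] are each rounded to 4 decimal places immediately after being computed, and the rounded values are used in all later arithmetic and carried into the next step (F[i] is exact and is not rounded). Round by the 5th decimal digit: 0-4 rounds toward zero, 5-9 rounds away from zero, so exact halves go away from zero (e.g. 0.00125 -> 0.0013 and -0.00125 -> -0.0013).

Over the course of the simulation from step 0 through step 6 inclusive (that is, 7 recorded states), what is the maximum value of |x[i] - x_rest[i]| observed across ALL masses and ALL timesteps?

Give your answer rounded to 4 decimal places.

Step 0: x=[5.0000 10.0000 14.0000 14.0000] v=[0.0000 0.0000 0.0000 0.0000]
Step 1: x=[5.0000 9.8750 13.5000 14.5000] v=[0.0000 -0.5000 -2.0000 2.0000]
Step 2: x=[4.9844 9.5938 12.6719 15.3750] v=[-0.0625 -1.1250 -3.3125 3.5000]
Step 3: x=[4.9219 9.1211 11.7969 16.4121] v=[-0.2500 -1.8907 -3.5000 4.1485]
Step 4: x=[4.7691 8.4580 11.1643 17.3723] v=[-0.6114 -2.6524 -2.5303 3.8409]
Step 5: x=[4.4812 7.6721 10.9694 18.0565] v=[-1.1515 -3.1437 -0.7795 2.7369]
Step 6: x=[4.0320 6.8995 11.2483 18.3549] v=[-1.7967 -3.0905 1.1154 1.1934]
Max displacement = 2.3549

Answer: 2.3549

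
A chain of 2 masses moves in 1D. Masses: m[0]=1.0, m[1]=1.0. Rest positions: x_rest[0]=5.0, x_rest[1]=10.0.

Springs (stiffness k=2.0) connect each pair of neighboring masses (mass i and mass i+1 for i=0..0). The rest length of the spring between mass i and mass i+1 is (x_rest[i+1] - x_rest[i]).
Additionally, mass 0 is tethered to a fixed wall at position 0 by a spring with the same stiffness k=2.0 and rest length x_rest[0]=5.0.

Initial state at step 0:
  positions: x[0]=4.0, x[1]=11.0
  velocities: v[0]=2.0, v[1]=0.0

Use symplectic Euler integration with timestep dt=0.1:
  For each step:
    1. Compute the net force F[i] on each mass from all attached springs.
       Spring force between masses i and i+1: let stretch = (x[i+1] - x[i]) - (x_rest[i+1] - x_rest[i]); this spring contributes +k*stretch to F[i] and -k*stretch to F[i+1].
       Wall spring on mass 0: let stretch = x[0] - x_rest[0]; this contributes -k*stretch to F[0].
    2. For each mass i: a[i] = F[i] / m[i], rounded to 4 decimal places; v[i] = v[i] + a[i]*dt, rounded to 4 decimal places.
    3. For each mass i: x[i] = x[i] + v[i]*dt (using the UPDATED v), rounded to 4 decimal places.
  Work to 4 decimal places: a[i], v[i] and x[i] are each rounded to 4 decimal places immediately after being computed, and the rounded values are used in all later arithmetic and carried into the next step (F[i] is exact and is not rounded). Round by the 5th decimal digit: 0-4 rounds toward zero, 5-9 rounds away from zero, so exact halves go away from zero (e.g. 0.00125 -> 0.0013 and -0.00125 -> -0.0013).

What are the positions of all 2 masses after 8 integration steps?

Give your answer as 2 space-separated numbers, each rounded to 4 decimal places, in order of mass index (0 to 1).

Step 0: x=[4.0000 11.0000] v=[2.0000 0.0000]
Step 1: x=[4.2600 10.9600] v=[2.6000 -0.4000]
Step 2: x=[4.5688 10.8860] v=[3.0880 -0.7400]
Step 3: x=[4.9126 10.7857] v=[3.4377 -1.0034]
Step 4: x=[5.2756 10.6679] v=[3.6298 -1.1780]
Step 5: x=[5.6409 10.5423] v=[3.6531 -1.2565]
Step 6: x=[5.9914 10.4186] v=[3.5052 -1.2368]
Step 7: x=[6.3106 10.3064] v=[3.1924 -1.1222]
Step 8: x=[6.5835 10.2143] v=[2.7294 -0.9214]

Answer: 6.5835 10.2143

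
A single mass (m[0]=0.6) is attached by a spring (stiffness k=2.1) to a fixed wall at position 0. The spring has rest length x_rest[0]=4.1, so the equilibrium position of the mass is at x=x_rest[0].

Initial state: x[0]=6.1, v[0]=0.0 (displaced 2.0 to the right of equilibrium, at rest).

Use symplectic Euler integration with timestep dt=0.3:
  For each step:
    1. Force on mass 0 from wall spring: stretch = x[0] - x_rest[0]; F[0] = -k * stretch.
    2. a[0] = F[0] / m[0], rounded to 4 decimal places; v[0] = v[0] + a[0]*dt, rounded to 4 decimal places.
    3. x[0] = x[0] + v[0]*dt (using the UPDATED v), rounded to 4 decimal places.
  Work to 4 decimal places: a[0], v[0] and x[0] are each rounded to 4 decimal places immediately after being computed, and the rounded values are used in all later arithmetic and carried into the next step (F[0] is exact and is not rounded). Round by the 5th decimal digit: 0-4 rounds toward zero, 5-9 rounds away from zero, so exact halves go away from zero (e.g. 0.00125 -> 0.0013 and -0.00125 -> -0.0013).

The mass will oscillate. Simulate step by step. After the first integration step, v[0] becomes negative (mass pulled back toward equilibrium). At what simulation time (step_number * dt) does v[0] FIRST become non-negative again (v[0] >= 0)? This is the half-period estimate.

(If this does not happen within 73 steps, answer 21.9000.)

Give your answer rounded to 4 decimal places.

Step 0: x=[6.1000] v=[0.0000]
Step 1: x=[5.4700] v=[-2.1000]
Step 2: x=[4.4085] v=[-3.5385]
Step 3: x=[3.2498] v=[-3.8624]
Step 4: x=[2.3589] v=[-2.9697]
Step 5: x=[2.0165] v=[-1.1415]
Step 6: x=[2.3304] v=[1.0462]
First v>=0 after going negative at step 6, time=1.8000

Answer: 1.8000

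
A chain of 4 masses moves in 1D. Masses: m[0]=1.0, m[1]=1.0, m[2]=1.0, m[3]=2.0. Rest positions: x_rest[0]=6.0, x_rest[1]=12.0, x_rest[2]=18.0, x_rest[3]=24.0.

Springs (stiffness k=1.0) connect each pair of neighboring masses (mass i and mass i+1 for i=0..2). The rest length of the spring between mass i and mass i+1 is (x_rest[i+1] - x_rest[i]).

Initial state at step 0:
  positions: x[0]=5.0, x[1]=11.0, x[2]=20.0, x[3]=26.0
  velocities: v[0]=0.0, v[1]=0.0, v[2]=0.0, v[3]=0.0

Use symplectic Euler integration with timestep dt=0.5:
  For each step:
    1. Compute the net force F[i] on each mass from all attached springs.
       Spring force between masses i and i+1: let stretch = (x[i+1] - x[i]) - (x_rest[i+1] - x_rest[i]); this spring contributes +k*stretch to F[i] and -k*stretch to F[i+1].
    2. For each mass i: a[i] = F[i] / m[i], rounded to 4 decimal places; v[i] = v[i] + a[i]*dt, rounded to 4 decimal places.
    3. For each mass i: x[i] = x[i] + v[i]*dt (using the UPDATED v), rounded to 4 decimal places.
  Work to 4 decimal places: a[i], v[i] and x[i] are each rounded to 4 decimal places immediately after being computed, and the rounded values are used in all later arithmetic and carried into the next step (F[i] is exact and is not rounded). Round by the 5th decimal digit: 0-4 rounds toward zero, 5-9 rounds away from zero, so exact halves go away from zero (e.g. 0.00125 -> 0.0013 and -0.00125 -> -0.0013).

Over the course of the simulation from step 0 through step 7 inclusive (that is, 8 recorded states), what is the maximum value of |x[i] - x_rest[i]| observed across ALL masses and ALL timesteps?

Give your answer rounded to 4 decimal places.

Step 0: x=[5.0000 11.0000 20.0000 26.0000] v=[0.0000 0.0000 0.0000 0.0000]
Step 1: x=[5.0000 11.7500 19.2500 26.0000] v=[0.0000 1.5000 -1.5000 0.0000]
Step 2: x=[5.1875 12.6875 18.3125 25.9063] v=[0.3750 1.8750 -1.8750 -0.1875]
Step 3: x=[5.7500 13.1563 17.8672 25.6133] v=[1.1250 0.9375 -0.8906 -0.5860]
Step 4: x=[6.6641 12.9512 18.1807 25.1020] v=[1.8282 -0.4102 0.6270 -1.0226]
Step 5: x=[7.6500 12.4817 18.9172 24.4755] v=[1.9718 -0.9390 1.4729 -1.2530]
Step 6: x=[8.3439 12.4132 19.4344 23.9042] v=[1.3877 -0.1371 1.0343 -1.1426]
Step 7: x=[8.5551 13.0827 19.3137 23.5242] v=[0.4224 1.3389 -0.2414 -0.7601]
Max displacement = 2.5551

Answer: 2.5551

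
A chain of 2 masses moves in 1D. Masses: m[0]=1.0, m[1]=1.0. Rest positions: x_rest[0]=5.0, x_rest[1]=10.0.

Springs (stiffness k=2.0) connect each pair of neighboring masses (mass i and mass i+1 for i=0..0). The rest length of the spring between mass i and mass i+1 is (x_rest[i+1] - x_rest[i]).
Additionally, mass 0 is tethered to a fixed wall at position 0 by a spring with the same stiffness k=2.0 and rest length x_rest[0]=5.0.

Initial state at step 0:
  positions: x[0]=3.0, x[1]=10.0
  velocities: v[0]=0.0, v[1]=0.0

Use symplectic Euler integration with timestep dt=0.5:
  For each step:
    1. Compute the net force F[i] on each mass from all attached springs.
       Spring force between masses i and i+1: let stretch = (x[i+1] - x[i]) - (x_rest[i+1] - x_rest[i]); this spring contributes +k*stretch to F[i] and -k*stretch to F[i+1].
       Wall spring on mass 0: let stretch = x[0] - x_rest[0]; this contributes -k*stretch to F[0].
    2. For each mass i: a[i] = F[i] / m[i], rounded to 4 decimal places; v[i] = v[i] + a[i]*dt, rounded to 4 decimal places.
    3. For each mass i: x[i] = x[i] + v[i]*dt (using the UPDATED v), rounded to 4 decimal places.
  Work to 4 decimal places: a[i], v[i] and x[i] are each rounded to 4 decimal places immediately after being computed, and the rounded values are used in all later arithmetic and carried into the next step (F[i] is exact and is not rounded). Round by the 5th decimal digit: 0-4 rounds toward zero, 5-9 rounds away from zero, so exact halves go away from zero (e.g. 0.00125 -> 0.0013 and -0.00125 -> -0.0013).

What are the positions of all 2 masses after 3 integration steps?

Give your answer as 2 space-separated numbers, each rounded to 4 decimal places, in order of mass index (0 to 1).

Answer: 5.7500 9.5000

Derivation:
Step 0: x=[3.0000 10.0000] v=[0.0000 0.0000]
Step 1: x=[5.0000 9.0000] v=[4.0000 -2.0000]
Step 2: x=[6.5000 8.5000] v=[3.0000 -1.0000]
Step 3: x=[5.7500 9.5000] v=[-1.5000 2.0000]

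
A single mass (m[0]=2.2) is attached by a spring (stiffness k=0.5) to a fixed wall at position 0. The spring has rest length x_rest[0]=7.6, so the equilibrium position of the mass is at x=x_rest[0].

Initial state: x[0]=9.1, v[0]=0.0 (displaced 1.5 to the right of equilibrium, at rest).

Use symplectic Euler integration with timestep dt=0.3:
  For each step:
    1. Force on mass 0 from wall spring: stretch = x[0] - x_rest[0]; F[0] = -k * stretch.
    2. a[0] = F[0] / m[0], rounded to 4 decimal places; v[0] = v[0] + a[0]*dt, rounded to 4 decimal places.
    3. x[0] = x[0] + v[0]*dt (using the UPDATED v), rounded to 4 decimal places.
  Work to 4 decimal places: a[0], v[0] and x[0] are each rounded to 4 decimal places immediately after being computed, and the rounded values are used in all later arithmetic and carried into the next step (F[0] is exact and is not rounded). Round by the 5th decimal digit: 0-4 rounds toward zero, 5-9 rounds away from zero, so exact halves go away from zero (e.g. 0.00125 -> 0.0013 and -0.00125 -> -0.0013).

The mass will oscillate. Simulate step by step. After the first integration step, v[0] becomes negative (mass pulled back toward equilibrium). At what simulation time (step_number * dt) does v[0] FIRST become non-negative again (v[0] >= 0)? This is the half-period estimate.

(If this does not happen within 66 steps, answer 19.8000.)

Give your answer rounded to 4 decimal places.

Step 0: x=[9.1000] v=[0.0000]
Step 1: x=[9.0693] v=[-0.1023]
Step 2: x=[9.0086] v=[-0.2025]
Step 3: x=[8.9191] v=[-0.2985]
Step 4: x=[8.8026] v=[-0.3884]
Step 5: x=[8.6615] v=[-0.4704]
Step 6: x=[8.4987] v=[-0.5428]
Step 7: x=[8.3175] v=[-0.6041]
Step 8: x=[8.1216] v=[-0.6530]
Step 9: x=[7.9150] v=[-0.6886]
Step 10: x=[7.7020] v=[-0.7101]
Step 11: x=[7.4869] v=[-0.7171]
Step 12: x=[7.2741] v=[-0.7094]
Step 13: x=[7.0679] v=[-0.6872]
Step 14: x=[6.8726] v=[-0.6509]
Step 15: x=[6.6922] v=[-0.6013]
Step 16: x=[6.5304] v=[-0.5394]
Step 17: x=[6.3905] v=[-0.4665]
Step 18: x=[6.2753] v=[-0.3840]
Step 19: x=[6.1872] v=[-0.2937]
Step 20: x=[6.1280] v=[-0.1974]
Step 21: x=[6.0989] v=[-0.0971]
Step 22: x=[6.1005] v=[0.0053]
First v>=0 after going negative at step 22, time=6.6000

Answer: 6.6000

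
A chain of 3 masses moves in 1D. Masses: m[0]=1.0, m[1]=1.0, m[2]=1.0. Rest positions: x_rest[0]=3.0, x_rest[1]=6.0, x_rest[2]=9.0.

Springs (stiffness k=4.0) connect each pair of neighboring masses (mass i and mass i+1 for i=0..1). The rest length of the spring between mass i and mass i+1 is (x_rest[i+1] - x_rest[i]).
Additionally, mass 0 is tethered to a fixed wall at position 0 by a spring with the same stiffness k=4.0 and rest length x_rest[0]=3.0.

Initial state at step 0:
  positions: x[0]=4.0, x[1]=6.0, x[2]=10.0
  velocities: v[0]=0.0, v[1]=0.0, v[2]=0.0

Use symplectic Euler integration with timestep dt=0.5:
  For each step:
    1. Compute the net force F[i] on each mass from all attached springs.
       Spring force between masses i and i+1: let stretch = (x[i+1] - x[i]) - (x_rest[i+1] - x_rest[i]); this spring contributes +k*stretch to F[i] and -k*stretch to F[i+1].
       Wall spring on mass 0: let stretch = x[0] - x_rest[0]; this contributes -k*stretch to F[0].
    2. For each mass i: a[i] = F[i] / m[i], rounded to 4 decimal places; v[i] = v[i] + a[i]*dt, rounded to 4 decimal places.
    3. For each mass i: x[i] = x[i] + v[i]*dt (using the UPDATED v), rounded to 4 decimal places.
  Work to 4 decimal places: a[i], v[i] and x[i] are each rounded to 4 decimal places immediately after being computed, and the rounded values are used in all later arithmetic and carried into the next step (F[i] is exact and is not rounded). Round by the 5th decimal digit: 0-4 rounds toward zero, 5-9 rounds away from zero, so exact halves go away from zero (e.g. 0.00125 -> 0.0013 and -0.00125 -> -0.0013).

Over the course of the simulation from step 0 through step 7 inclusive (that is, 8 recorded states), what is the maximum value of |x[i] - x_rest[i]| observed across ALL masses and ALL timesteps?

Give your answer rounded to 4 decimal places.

Step 0: x=[4.0000 6.0000 10.0000] v=[0.0000 0.0000 0.0000]
Step 1: x=[2.0000 8.0000 9.0000] v=[-4.0000 4.0000 -2.0000]
Step 2: x=[4.0000 5.0000 10.0000] v=[4.0000 -6.0000 2.0000]
Step 3: x=[3.0000 6.0000 9.0000] v=[-2.0000 2.0000 -2.0000]
Step 4: x=[2.0000 7.0000 8.0000] v=[-2.0000 2.0000 -2.0000]
Step 5: x=[4.0000 4.0000 9.0000] v=[4.0000 -6.0000 2.0000]
Step 6: x=[2.0000 6.0000 8.0000] v=[-4.0000 4.0000 -2.0000]
Step 7: x=[2.0000 6.0000 8.0000] v=[0.0000 0.0000 0.0000]
Max displacement = 2.0000

Answer: 2.0000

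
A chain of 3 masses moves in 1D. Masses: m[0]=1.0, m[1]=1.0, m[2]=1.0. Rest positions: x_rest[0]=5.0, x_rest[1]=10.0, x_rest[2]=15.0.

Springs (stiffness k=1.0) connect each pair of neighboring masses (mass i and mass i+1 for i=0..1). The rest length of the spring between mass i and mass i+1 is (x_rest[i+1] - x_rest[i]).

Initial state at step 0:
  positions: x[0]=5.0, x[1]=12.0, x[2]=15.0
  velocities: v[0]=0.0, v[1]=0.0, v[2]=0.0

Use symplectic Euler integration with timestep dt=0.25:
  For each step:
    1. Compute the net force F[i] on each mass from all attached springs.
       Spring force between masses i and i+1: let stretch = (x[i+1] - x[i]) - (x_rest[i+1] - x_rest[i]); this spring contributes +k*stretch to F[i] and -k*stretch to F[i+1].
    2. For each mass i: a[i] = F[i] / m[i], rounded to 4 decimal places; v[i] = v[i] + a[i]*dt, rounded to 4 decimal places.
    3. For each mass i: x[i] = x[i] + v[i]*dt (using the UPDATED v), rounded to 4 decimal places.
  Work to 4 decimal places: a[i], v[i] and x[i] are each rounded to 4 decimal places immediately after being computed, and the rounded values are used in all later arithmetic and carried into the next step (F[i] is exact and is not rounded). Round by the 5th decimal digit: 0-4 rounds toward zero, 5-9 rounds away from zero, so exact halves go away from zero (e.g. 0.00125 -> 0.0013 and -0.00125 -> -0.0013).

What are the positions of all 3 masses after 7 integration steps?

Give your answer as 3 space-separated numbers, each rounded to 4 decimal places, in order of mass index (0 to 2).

Answer: 6.3437 9.3128 16.3437

Derivation:
Step 0: x=[5.0000 12.0000 15.0000] v=[0.0000 0.0000 0.0000]
Step 1: x=[5.1250 11.7500 15.1250] v=[0.5000 -1.0000 0.5000]
Step 2: x=[5.3516 11.2969 15.3516] v=[0.9063 -1.8125 0.9063]
Step 3: x=[5.6373 10.7256 15.6373] v=[1.1426 -2.2852 1.1426]
Step 4: x=[5.9285 10.1433 15.9285] v=[1.1647 -2.3294 1.1647]
Step 5: x=[6.1706 9.6591 16.1706] v=[0.9684 -1.9368 0.9684]
Step 6: x=[6.3182 9.3638 16.3182] v=[0.5905 -1.1811 0.5905]
Step 7: x=[6.3437 9.3128 16.3437] v=[0.1019 -0.2039 0.1019]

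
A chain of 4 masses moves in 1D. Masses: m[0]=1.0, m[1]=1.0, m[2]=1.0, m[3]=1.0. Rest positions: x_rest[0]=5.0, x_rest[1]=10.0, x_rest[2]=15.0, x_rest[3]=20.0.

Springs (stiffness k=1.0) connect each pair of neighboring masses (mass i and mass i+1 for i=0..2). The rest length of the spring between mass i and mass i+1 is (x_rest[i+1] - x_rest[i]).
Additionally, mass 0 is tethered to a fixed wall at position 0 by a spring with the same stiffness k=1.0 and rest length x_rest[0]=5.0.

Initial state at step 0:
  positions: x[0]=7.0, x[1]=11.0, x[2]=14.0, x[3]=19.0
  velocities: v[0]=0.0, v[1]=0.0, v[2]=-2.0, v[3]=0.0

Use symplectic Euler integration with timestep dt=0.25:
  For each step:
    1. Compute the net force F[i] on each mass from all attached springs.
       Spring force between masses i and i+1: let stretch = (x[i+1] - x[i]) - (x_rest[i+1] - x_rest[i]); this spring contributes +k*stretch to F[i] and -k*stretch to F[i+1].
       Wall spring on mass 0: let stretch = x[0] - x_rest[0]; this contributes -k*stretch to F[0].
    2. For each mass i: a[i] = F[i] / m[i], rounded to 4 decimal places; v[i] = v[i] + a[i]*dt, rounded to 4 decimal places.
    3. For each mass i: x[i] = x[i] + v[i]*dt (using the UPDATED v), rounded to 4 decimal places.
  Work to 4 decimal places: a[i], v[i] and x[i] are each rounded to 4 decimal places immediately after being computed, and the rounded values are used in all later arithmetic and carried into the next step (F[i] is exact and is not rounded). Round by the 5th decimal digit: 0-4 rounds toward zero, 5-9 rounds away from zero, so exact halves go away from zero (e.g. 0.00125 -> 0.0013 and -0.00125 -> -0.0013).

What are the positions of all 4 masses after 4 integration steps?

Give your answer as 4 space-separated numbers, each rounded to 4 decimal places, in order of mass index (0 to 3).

Answer: 5.3919 10.1629 13.5357 18.8271

Derivation:
Step 0: x=[7.0000 11.0000 14.0000 19.0000] v=[0.0000 0.0000 -2.0000 0.0000]
Step 1: x=[6.8125 10.9375 13.6250 19.0000] v=[-0.7500 -0.2500 -1.5000 0.0000]
Step 2: x=[6.4570 10.7852 13.4180 18.9766] v=[-1.4219 -0.6094 -0.8281 -0.0938]
Step 3: x=[5.9685 10.5269 13.3938 18.9182] v=[-1.9541 -1.0333 -0.0967 -0.2335]
Step 4: x=[5.3919 10.1629 13.5357 18.8271] v=[-2.3066 -1.4562 0.5677 -0.3646]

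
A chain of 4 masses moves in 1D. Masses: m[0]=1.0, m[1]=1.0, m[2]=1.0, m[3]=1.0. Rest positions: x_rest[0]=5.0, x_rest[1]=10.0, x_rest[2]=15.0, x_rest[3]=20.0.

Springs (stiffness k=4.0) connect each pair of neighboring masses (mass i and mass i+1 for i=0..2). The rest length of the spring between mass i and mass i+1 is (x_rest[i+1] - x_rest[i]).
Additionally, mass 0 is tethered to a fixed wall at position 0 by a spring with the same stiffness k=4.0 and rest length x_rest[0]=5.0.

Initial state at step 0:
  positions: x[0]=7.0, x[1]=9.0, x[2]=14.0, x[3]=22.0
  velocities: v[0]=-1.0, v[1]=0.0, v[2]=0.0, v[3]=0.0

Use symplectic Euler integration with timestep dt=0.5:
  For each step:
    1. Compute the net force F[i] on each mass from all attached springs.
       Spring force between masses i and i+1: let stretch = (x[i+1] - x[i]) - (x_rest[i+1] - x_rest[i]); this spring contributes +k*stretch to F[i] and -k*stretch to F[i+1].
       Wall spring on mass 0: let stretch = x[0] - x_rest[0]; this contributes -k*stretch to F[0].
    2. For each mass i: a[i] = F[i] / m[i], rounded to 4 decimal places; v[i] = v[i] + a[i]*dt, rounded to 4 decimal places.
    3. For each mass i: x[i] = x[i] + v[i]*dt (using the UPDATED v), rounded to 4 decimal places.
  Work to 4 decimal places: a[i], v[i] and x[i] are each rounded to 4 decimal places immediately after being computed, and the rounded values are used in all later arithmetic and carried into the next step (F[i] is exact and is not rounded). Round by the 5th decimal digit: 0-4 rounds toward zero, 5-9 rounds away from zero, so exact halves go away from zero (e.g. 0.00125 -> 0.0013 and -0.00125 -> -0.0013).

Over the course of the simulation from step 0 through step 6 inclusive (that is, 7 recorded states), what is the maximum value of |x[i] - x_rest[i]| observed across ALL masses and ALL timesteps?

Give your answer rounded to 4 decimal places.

Step 0: x=[7.0000 9.0000 14.0000 22.0000] v=[-1.0000 0.0000 0.0000 0.0000]
Step 1: x=[1.5000 12.0000 17.0000 19.0000] v=[-11.0000 6.0000 6.0000 -6.0000]
Step 2: x=[5.0000 9.5000 17.0000 19.0000] v=[7.0000 -5.0000 0.0000 0.0000]
Step 3: x=[8.0000 10.0000 11.5000 22.0000] v=[6.0000 1.0000 -11.0000 6.0000]
Step 4: x=[5.0000 10.0000 15.0000 19.5000] v=[-6.0000 0.0000 7.0000 -5.0000]
Step 5: x=[2.0000 10.0000 18.0000 17.5000] v=[-6.0000 0.0000 6.0000 -4.0000]
Step 6: x=[5.0000 10.0000 12.5000 21.0000] v=[6.0000 0.0000 -11.0000 7.0000]
Max displacement = 3.5000

Answer: 3.5000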